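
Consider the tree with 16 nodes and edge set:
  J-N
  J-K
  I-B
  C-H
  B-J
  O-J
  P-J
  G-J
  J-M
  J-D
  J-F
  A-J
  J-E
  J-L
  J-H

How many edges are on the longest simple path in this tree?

A longest path is C-H-J-B-I, with 4 edges.

4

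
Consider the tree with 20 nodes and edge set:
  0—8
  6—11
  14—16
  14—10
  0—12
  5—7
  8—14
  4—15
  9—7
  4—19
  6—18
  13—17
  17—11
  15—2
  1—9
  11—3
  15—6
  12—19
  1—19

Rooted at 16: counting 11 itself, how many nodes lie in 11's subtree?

The subtree rooted at 11 contains: 11, 3, 17, 13 — 4 nodes.

4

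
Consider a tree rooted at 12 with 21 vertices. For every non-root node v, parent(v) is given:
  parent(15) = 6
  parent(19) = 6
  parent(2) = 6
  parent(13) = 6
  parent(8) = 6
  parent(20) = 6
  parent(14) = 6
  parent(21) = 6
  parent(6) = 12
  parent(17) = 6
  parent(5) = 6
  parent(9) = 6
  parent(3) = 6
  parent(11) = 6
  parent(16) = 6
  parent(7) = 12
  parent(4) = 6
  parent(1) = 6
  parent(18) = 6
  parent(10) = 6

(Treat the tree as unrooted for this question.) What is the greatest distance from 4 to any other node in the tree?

3

Distances from 4 peak at 3, attained at 7.
4–6–12–7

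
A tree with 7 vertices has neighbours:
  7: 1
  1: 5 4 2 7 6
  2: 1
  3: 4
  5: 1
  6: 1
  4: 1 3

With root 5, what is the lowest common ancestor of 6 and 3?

Path 6→root: 6 1 5; path 3→root: 3 4 1 5.
First common node: 1.

1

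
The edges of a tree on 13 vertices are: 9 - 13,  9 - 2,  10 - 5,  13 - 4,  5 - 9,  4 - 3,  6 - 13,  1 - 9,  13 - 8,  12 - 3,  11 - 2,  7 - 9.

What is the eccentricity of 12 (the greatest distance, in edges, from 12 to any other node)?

6

Distances from 12 peak at 6, attained at 10 (11 also at distance 6).
12-3-4-13-9-5-10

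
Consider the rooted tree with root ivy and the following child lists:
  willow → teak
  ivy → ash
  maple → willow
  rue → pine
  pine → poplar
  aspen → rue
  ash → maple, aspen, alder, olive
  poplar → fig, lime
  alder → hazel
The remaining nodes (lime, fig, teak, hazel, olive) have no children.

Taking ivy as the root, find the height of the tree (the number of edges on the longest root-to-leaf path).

6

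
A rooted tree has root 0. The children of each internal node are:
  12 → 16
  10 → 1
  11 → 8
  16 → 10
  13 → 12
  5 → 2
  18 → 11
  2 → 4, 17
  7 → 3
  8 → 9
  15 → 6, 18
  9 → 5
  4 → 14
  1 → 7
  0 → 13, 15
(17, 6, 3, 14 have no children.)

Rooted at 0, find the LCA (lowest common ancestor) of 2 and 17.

2

2's ancestor chain is 2, 5, 9, 8, 11, 18, 15, 0 and 17's is 17, 2, 5, 9, 8, 11, 18, 15, 0; they first meet at 2.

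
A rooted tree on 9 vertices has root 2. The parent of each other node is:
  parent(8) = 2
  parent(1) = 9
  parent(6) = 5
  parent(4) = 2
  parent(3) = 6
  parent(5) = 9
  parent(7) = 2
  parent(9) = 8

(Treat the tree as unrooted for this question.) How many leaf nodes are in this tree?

4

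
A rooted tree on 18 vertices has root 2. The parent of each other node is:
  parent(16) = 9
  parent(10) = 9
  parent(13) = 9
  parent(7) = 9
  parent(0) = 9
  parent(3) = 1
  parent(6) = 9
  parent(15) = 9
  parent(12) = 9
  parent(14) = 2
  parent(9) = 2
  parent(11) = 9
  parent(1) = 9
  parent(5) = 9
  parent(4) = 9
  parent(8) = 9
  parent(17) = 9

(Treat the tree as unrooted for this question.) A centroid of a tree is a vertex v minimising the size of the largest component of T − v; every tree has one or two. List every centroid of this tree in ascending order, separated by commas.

If 9 is removed the pieces have sizes 2, 2, 1, 1, 1, 1, 1, 1, 1, 1, 1, 1, 1, 1, 1, all ≤ ⌊18/2⌋ = 9.
No neighbour of 9 does as well, so 9 is the unique centroid.

9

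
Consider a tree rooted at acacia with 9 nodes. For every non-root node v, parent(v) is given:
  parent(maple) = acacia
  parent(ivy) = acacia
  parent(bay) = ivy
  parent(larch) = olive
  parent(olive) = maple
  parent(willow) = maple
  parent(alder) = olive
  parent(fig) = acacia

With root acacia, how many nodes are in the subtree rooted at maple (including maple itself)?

maple's subtree: {maple, willow, olive, alder, larch}, size 5.

5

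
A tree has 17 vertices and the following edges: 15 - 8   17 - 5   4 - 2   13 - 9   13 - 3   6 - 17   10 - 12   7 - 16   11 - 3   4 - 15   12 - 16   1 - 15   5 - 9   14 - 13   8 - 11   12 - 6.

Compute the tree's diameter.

13

BFS from 7 reaches 2 last, at distance 13; BFS from 2 confirms no node is farther.
Path: 7–16–12–6–17–5–9–13–3–11–8–15–4–2.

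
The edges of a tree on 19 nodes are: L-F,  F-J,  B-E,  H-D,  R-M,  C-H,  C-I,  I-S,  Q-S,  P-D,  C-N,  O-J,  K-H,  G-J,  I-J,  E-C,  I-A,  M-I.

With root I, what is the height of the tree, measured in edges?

4

A deepest node is P, reached by I → C → H → D → P.
That path has 4 edges, so the height is 4.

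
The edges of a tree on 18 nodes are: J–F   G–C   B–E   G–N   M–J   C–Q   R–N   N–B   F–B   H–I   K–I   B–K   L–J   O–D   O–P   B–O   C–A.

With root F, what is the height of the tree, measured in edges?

A sits deepest: F-B-N-G-C-A — 5 edges from the root.

5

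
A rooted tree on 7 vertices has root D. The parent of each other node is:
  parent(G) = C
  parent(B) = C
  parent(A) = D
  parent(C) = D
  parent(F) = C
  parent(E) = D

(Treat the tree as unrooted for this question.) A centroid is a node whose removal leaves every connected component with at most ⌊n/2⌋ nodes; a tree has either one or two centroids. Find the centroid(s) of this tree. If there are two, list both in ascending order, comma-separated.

Delete C: the remaining components have sizes 3, 1, 1, 1. Max 3 ≤ 3, so C is a centroid.
No neighbour of C does as well, so C is the unique centroid.

C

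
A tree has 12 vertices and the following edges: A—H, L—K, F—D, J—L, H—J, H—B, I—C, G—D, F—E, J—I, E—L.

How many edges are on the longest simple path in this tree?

7

A longest path is A - H - J - L - E - F - D - G, with 7 edges.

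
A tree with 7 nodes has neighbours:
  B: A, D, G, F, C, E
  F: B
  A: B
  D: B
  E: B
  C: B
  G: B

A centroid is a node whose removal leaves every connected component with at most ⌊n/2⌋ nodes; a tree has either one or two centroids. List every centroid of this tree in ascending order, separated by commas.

If B is removed the pieces have sizes 1, 1, 1, 1, 1, 1, all ≤ ⌊7/2⌋ = 3.
No neighbour of B does as well, so B is the unique centroid.

B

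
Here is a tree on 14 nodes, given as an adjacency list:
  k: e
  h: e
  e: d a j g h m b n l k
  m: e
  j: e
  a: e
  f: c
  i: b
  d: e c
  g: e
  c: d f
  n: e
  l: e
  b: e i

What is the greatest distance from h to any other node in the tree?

4

A farthest node from h is f.
The path h – e – d – c – f has 4 edges.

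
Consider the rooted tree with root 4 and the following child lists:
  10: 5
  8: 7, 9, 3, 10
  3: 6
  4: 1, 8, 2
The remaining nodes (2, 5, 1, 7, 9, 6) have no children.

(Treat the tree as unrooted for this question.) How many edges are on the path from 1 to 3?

3

Walking from 1: 1 – 4 – 8 – 3. Length 3.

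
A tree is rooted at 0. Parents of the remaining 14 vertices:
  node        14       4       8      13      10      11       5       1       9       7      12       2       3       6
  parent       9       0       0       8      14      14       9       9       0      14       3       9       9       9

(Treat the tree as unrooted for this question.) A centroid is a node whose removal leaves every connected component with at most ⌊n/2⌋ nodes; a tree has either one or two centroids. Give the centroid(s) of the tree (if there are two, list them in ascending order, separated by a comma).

9

Delete 9: the remaining components have sizes 4, 4, 2, 1, 1, 1, 1. Max 4 ≤ 7, so 9 is a centroid.
Every other node leaves some component of size > 7, so the centroid is unique.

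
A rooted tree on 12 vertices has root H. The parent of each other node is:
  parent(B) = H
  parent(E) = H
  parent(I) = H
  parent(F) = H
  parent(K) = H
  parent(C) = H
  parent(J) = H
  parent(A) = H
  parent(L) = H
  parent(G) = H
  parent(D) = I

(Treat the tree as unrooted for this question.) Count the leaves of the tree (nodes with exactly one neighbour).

10

Exactly 10 nodes have a single neighbour: A, B, C, D, E, F, G, J, K, L.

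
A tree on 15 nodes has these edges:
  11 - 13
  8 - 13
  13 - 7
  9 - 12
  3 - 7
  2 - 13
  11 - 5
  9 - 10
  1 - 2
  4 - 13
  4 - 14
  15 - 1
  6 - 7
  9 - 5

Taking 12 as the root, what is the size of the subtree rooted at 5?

12

5's subtree: {5, 11, 13, 4, 2, 7, 8, 14, 1, 3, 6, 15}, size 12.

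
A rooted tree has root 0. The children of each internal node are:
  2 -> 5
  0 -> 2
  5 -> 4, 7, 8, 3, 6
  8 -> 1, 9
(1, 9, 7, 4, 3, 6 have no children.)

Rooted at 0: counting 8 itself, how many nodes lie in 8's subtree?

The subtree rooted at 8 contains: 8, 1, 9 — 3 nodes.

3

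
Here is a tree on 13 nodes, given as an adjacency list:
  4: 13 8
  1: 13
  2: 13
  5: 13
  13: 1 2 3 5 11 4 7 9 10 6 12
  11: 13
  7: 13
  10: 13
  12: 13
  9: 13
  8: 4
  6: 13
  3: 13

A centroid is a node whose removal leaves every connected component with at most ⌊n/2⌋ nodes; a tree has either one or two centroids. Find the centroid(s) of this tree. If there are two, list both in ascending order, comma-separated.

13

If 13 is removed the pieces have sizes 2, 1, 1, 1, 1, 1, 1, 1, 1, 1, 1, all ≤ ⌊13/2⌋ = 6.
No neighbour of 13 does as well, so 13 is the unique centroid.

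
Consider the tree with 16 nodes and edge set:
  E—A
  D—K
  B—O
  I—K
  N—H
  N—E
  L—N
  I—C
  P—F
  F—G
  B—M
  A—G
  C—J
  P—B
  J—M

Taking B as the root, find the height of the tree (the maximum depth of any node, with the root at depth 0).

7

H sits deepest: B → P → F → G → A → E → N → H — 7 edges from the root.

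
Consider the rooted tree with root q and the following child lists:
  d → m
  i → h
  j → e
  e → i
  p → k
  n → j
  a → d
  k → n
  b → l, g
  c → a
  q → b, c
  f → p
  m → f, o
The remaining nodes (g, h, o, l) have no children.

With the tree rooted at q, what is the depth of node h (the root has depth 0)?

12

Climbing from h to the root: h–i–e–j–n–k–p–f–m–d–a–c–q. That's 12 steps.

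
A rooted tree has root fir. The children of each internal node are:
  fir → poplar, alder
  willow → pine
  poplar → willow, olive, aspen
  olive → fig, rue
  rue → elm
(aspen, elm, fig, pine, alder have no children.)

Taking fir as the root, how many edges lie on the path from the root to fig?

Path from fir to fig: fir – poplar – olive – fig, which has 3 edges.

3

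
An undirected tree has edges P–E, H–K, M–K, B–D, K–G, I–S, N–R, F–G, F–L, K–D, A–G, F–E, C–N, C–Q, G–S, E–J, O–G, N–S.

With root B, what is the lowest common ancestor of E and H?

K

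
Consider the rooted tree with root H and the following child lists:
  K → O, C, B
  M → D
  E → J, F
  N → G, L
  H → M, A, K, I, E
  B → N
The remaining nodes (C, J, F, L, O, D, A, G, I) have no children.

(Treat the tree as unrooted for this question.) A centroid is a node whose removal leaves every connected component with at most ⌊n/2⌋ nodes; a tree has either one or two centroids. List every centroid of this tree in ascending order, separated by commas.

H

Delete H: the remaining components have sizes 7, 3, 2, 1, 1. Max 7 ≤ 7, so H is a centroid.
No neighbour of H does as well, so H is the unique centroid.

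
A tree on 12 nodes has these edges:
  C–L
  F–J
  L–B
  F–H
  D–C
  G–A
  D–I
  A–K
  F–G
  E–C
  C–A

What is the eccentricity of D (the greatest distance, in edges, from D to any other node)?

Distances from D peak at 5, attained at J (H also at distance 5).
D – C – A – G – F – J

5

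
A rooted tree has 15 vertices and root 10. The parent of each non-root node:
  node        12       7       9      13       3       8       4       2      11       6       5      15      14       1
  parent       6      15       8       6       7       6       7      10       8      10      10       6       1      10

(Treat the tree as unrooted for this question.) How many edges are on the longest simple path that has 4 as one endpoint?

6

A farthest node from 4 is 14.
The path 4-7-15-6-10-1-14 has 6 edges.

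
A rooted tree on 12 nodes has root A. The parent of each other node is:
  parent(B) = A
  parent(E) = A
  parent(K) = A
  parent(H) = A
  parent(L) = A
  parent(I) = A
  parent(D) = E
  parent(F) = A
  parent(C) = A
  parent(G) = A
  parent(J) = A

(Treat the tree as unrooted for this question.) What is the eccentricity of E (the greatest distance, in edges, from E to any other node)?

2

The node farthest from E is F (K, H, B, G, I, J, L, C also at distance 2), via E-A-F — 2 edges.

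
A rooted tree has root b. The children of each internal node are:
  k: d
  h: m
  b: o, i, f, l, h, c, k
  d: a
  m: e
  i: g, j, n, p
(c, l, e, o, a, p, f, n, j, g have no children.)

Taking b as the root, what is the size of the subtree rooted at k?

3

k's subtree: {k, d, a}, size 3.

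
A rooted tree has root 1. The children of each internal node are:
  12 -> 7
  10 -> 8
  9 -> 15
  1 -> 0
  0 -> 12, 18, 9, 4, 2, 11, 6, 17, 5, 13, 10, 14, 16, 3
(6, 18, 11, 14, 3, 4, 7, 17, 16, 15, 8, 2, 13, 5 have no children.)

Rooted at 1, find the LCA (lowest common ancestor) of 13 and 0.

13's ancestor chain is 13, 0, 1 and 0's is 0, 1; they first meet at 0.

0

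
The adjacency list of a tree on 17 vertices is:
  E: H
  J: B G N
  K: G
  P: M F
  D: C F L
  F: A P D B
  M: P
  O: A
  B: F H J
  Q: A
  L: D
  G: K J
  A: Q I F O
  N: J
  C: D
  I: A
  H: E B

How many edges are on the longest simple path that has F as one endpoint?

4

Distances from F peak at 4, attained at K.
F – B – J – G – K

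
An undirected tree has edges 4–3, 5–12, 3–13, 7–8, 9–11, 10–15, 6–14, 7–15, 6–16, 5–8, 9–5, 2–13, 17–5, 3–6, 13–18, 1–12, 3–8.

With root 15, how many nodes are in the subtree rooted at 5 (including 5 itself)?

Descendants of 5 (including itself): 5, 9, 17, 12, 11, 1. That's 6.

6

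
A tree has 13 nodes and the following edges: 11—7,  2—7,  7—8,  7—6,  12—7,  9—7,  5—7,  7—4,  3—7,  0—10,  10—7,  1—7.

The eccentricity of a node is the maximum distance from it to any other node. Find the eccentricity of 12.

3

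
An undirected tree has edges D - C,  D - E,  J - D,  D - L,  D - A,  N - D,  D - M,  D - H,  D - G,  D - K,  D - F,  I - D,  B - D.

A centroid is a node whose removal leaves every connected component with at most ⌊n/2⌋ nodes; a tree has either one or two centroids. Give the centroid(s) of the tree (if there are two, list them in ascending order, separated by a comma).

D

Delete D: the remaining components have sizes 1, 1, 1, 1, 1, 1, 1, 1, 1, 1, 1, 1, 1. Max 1 ≤ 7, so D is a centroid.
Every other node leaves some component of size > 7, so the centroid is unique.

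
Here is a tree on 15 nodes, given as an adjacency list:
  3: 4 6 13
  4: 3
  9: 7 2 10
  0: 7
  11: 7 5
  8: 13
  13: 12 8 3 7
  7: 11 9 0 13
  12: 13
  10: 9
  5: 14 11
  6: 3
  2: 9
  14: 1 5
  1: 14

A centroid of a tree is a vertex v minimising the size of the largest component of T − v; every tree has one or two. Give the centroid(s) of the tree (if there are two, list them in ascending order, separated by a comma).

7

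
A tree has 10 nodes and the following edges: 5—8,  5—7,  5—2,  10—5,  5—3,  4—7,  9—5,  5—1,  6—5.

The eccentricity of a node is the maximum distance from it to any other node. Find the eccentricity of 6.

3

A farthest node from 6 is 4.
The path 6 – 5 – 7 – 4 has 3 edges.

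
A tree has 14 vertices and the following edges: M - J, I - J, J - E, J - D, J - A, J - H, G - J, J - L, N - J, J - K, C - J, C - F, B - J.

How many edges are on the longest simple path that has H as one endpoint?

3

A farthest node from H is F.
The path H-J-C-F has 3 edges.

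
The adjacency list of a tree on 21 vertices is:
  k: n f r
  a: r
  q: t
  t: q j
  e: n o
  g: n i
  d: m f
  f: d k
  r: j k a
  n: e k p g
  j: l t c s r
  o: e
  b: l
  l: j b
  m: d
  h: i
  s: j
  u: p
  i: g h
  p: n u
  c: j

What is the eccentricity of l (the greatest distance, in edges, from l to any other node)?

Distances from l peak at 7, attained at h.
l – j – r – k – n – g – i – h

7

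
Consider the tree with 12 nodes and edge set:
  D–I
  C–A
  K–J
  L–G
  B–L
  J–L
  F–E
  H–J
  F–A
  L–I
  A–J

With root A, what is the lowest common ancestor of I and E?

A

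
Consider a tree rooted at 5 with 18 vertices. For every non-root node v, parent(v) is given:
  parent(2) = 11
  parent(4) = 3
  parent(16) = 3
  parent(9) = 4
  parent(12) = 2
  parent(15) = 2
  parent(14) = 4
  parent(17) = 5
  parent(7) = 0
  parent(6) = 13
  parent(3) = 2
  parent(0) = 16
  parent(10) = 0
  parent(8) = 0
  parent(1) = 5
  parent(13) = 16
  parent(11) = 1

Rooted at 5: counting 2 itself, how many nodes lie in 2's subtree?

2's subtree: {2, 3, 12, 15, 16, 4, 0, 13, 14, 9, 10, 8, 7, 6}, size 14.

14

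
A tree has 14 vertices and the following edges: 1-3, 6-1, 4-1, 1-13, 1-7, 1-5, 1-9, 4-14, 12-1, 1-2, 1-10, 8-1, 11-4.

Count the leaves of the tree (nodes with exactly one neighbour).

The leaves are 2, 3, 5, 6, 7, 8, 9, 10, 11, 12, 13, 14.
That is 12 leaves.

12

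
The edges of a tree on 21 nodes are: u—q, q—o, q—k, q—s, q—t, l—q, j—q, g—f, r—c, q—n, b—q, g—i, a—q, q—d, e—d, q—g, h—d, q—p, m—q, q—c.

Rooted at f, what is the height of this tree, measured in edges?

4

A deepest node is r, reached by f – g – q – c – r.
That path has 4 edges, so the height is 4.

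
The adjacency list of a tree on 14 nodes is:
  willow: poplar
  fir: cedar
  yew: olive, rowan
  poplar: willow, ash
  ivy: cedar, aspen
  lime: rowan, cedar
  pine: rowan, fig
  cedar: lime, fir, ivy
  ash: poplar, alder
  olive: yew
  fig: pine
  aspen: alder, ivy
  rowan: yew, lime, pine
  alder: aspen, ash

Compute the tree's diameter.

A longest path is willow – poplar – ash – alder – aspen – ivy – cedar – lime – rowan – yew – olive, with 10 edges.

10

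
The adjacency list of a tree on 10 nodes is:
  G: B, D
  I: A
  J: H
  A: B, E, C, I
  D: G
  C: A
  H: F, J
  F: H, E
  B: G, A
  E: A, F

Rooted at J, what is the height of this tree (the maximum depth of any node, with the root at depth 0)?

7

The longest root-to-leaf path is J → H → F → E → A → B → G → D (7 edges).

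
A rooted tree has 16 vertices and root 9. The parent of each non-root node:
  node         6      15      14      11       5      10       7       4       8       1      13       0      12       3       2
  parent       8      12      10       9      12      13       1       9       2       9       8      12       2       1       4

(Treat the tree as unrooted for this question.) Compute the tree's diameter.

Starting from 7, a farthest node is 14 at distance 8.
One longest path: 7–1–9–4–2–8–13–10–14.
So the diameter is 8.

8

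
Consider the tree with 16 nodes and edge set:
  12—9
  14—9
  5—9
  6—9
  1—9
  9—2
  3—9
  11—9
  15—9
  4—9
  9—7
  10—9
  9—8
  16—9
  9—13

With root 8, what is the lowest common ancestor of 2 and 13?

Ancestors of 2 (toward the root): 2, 9, 8.
Ancestors of 13: 13, 9, 8.
The deepest node appearing in both lists is 9.

9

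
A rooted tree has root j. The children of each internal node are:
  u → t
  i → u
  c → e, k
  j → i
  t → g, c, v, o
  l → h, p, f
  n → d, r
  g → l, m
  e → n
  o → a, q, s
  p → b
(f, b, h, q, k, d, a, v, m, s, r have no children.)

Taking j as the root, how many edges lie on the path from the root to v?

Path from j to v: j – i – u – t – v, which has 4 edges.

4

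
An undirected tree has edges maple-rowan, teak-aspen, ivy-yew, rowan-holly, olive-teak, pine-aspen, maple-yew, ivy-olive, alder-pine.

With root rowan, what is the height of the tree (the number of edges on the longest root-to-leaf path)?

8

The longest root-to-leaf path is rowan – maple – yew – ivy – olive – teak – aspen – pine – alder (8 edges).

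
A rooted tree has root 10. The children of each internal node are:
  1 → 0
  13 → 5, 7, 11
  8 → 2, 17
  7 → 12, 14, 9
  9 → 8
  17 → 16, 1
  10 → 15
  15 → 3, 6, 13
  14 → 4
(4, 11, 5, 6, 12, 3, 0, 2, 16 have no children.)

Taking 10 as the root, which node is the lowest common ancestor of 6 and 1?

15

Path 6→root: 6 15 10; path 1→root: 1 17 8 9 7 13 15 10.
First common node: 15.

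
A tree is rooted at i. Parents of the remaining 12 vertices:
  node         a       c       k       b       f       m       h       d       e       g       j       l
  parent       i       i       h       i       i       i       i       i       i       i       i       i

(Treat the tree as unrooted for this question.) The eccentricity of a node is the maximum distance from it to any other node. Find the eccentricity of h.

Distances from h peak at 2, attained at f (c, l, m, a, b, j, e, d, g also at distance 2).
h – i – f

2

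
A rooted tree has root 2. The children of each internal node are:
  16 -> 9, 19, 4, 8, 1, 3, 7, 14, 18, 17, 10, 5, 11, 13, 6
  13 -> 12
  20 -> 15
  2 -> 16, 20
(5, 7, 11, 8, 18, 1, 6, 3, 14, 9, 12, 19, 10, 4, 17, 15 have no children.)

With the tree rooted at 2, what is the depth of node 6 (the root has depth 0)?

Climbing from 6 to the root: 6 – 16 – 2. That's 2 steps.

2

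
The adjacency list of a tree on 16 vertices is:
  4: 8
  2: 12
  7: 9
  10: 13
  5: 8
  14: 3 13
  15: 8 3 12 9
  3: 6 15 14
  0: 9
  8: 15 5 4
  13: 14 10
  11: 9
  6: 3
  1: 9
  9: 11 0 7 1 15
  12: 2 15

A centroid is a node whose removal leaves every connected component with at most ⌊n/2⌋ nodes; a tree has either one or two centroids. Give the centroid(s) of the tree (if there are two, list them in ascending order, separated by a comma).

Removing 15 splits the tree into components of sizes 5, 5, 3, 2; the largest is 5 ≤ ⌊16/2⌋ = 8.
No neighbour of 15 does as well, so 15 is the unique centroid.

15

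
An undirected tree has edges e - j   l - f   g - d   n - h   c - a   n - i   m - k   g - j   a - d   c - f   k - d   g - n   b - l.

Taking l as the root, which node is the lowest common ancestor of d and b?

d's ancestor chain is d, a, c, f, l and b's is b, l; they first meet at l.

l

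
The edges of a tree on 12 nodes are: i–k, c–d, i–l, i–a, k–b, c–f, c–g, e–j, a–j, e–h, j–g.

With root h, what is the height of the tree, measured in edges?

The longest root-to-leaf path is h-e-j-a-i-k-b (6 edges).

6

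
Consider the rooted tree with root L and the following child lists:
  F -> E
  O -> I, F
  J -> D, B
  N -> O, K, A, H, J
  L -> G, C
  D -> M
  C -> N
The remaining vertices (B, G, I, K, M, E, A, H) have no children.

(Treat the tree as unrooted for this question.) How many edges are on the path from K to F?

Walking from K: K - N - O - F. Length 3.

3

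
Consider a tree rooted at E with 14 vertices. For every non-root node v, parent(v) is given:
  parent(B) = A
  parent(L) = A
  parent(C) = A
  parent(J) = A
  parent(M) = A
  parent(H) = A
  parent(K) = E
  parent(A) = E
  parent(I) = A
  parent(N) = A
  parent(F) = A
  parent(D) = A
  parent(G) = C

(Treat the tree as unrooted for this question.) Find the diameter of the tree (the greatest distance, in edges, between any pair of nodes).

4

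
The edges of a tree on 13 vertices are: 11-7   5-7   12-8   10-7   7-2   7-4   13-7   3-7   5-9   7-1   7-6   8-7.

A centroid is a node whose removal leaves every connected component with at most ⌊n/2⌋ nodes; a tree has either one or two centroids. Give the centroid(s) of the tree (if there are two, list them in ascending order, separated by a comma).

If 7 is removed the pieces have sizes 2, 2, 1, 1, 1, 1, 1, 1, 1, 1, all ≤ ⌊13/2⌋ = 6.
Every other node leaves some component of size > 6, so the centroid is unique.

7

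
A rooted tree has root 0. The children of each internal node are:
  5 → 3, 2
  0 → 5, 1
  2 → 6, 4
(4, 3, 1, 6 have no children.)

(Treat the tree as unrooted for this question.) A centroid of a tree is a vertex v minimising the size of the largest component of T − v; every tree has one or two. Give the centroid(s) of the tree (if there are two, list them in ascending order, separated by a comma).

5

Removing 5 splits the tree into components of sizes 3, 2, 1; the largest is 3 ≤ ⌊7/2⌋ = 3.
Every other node leaves some component of size > 3, so the centroid is unique.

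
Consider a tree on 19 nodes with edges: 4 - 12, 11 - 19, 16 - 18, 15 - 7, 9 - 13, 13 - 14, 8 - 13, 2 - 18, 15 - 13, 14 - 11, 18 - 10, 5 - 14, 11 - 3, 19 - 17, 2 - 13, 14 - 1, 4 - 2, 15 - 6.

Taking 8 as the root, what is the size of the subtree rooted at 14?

7

14's subtree: {14, 5, 11, 1, 19, 3, 17}, size 7.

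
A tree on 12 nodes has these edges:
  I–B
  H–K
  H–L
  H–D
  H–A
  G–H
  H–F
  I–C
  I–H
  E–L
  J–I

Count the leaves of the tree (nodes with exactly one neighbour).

9

The leaves are A, B, C, D, E, F, G, J, K.
That is 9 leaves.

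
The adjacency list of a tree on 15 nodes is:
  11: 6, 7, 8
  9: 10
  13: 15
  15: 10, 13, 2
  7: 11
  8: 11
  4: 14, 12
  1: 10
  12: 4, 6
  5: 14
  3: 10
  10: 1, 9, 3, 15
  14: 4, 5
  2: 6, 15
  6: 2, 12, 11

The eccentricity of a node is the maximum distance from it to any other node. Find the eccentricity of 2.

5

A farthest node from 2 is 5.
The path 2–6–12–4–14–5 has 5 edges.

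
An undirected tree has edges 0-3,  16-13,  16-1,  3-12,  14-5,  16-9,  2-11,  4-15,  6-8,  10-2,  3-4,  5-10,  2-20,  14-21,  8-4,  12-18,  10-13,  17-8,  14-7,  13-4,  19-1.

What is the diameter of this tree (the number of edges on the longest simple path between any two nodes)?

8

Starting from 18, a farthest node is 7 at distance 8.
One longest path: 18–12–3–4–13–10–5–14–7.
So the diameter is 8.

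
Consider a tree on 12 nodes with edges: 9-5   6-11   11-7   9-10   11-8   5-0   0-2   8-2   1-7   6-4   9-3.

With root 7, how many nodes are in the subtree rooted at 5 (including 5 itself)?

4

The subtree rooted at 5 contains: 5, 9, 3, 10 — 4 nodes.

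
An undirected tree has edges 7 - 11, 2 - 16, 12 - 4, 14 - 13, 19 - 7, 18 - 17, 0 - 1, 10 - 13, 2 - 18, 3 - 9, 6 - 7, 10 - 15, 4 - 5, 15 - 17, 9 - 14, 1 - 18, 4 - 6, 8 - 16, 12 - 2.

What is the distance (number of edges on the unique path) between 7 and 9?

The path is 7 – 6 – 4 – 12 – 2 – 18 – 17 – 15 – 10 – 13 – 14 – 9, which has 11 edges.

11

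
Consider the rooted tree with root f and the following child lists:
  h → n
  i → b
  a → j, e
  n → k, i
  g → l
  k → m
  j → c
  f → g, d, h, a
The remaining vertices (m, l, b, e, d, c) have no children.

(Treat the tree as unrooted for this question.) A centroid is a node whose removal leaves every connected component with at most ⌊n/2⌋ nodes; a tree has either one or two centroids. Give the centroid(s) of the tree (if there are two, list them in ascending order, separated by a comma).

If f is removed the pieces have sizes 6, 4, 2, 1, all ≤ ⌊14/2⌋ = 7.
No neighbour of f does as well, so f is the unique centroid.

f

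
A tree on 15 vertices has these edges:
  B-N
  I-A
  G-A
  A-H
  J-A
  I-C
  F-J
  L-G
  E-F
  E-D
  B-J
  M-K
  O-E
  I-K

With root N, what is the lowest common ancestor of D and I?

D's ancestor chain is D, E, F, J, B, N and I's is I, A, J, B, N; they first meet at J.

J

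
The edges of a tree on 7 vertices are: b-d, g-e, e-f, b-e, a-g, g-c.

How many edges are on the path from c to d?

4

The path is c–g–e–b–d, which has 4 edges.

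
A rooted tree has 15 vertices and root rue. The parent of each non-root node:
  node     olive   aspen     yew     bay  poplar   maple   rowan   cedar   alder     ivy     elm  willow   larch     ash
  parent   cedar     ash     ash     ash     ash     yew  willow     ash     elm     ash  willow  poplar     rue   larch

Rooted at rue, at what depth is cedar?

3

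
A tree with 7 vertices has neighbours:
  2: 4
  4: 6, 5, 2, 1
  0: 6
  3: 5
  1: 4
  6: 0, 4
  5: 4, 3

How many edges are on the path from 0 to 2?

The path is 0 - 6 - 4 - 2, which has 3 edges.

3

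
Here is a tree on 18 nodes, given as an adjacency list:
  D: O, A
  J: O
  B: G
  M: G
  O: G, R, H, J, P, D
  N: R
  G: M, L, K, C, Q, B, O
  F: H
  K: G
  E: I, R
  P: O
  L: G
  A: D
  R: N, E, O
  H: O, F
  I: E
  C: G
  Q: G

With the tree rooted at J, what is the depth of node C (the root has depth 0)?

3

J–O–G–C — 3 edges.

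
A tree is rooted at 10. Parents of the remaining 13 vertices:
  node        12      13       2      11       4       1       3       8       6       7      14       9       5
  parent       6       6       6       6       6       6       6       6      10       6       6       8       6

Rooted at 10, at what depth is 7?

2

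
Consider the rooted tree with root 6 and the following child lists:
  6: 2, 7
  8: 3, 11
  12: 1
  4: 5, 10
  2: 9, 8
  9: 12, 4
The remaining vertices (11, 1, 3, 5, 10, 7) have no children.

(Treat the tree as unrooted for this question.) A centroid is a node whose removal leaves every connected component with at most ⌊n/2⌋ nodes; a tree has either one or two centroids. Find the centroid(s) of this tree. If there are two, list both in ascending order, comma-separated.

If 2 is removed the pieces have sizes 6, 3, 2, all ≤ ⌊12/2⌋ = 6.
9 is adjacent to 2 and is also a centroid (the largest component after removing it is likewise 6).

2, 9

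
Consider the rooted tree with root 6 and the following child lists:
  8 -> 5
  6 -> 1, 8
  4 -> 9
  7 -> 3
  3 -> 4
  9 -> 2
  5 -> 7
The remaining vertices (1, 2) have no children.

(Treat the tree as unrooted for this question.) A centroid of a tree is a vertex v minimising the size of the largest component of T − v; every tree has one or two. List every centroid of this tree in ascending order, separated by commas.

7

Removing 7 splits the tree into components of sizes 4, 4; the largest is 4 ≤ ⌊9/2⌋ = 4.
No neighbour of 7 does as well, so 7 is the unique centroid.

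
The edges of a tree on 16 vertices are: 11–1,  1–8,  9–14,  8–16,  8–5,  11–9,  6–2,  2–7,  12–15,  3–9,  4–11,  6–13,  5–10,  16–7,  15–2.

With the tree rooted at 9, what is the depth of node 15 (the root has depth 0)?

Path from 9 to 15: 9–11–1–8–16–7–2–15, which has 7 edges.

7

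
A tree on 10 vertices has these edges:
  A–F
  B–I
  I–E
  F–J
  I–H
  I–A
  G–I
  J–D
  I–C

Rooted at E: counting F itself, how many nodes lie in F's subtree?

F's subtree: {F, J, D}, size 3.

3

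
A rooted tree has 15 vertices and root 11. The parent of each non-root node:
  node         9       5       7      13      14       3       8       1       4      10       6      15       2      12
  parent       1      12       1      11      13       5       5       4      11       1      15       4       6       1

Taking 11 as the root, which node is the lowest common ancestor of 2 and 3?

4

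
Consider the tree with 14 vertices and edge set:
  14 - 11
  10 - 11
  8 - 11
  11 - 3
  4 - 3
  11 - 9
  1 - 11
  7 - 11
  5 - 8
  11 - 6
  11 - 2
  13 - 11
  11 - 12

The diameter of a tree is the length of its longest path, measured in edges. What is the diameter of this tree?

4

A longest path is 4 – 3 – 11 – 8 – 5, with 4 edges.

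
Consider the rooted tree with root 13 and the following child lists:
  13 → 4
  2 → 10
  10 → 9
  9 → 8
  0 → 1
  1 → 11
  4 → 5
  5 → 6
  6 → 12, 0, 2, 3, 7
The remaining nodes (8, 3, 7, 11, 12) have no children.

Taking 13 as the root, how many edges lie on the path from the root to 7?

4

Climbing from 7 to the root: 7 → 6 → 5 → 4 → 13. That's 4 steps.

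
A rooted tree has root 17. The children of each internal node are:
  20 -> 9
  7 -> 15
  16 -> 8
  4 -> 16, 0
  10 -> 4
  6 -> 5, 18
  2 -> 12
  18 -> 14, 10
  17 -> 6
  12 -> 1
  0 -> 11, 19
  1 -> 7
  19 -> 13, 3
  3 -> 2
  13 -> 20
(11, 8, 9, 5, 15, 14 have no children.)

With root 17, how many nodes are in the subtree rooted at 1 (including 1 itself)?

3

The subtree rooted at 1 contains: 1, 7, 15 — 3 nodes.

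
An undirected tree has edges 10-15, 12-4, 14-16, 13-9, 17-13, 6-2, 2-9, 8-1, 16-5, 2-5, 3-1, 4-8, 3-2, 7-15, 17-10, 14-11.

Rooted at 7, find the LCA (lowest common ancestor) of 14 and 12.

2

14's ancestor chain is 14, 16, 5, 2, 9, 13, 17, 10, 15, 7 and 12's is 12, 4, 8, 1, 3, 2, 9, 13, 17, 10, 15, 7; they first meet at 2.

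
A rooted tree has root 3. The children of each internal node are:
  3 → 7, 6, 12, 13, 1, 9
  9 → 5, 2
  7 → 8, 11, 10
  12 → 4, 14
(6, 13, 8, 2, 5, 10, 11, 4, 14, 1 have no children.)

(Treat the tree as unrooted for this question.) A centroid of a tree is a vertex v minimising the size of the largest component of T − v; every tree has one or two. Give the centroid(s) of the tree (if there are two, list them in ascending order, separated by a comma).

Removing 3 splits the tree into components of sizes 4, 3, 3, 1, 1, 1; the largest is 4 ≤ ⌊14/2⌋ = 7.
Every other node leaves some component of size > 7, so the centroid is unique.

3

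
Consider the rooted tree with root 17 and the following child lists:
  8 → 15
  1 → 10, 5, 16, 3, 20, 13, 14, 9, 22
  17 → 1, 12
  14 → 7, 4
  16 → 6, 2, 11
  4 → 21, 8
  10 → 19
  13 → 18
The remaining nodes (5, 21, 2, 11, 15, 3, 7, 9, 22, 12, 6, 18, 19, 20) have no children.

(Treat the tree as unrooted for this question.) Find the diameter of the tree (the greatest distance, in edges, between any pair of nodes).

Starting from 15, a farthest node is 2 at distance 6.
One longest path: 15 - 8 - 4 - 14 - 1 - 16 - 2.
So the diameter is 6.

6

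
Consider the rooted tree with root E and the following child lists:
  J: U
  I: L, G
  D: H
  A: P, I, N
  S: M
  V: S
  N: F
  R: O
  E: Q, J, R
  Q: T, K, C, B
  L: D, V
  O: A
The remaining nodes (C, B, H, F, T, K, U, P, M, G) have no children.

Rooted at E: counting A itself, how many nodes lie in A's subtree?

12

The subtree rooted at A contains: A, N, I, P, F, G, L, V, D, S, H, M — 12 nodes.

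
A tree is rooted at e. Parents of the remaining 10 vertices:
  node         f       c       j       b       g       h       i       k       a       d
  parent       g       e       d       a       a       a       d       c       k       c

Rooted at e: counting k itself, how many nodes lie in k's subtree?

The subtree rooted at k contains: k, a, h, b, g, f — 6 nodes.

6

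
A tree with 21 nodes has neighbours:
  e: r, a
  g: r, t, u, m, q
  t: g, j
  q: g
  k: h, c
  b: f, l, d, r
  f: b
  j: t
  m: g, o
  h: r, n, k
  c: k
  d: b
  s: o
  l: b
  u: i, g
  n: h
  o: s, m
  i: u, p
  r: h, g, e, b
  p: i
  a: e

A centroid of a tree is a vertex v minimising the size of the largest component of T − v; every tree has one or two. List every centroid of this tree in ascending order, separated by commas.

r

Removing r splits the tree into components of sizes 10, 4, 4, 2; the largest is 10 ≤ ⌊21/2⌋ = 10.
Every other node leaves some component of size > 10, so the centroid is unique.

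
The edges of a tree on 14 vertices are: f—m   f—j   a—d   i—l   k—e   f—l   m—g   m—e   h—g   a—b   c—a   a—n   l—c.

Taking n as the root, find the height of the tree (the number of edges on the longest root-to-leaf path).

7

A deepest node is h, reached by n–a–c–l–f–m–g–h.
That path has 7 edges, so the height is 7.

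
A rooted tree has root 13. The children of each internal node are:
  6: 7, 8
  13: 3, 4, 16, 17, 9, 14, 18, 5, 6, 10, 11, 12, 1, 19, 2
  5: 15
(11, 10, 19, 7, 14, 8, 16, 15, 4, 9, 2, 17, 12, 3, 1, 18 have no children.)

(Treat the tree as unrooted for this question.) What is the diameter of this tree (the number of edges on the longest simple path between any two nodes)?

Starting from 8, a farthest node is 15 at distance 4.
One longest path: 8 - 6 - 13 - 5 - 15.
So the diameter is 4.

4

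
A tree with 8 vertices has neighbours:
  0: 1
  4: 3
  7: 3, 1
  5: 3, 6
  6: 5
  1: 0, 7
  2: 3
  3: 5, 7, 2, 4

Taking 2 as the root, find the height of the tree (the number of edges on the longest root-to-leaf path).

A deepest node is 0, reached by 2-3-7-1-0.
That path has 4 edges, so the height is 4.

4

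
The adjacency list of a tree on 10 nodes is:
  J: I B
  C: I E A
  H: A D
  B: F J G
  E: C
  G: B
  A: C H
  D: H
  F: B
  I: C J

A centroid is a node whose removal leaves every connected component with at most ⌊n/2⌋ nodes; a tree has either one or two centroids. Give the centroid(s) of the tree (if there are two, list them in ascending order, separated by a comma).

C, I

Removing C splits the tree into components of sizes 5, 3, 1; the largest is 5 ≤ ⌊10/2⌋ = 5.
Its neighbour I also leaves a largest component of size 5, so both are centroids.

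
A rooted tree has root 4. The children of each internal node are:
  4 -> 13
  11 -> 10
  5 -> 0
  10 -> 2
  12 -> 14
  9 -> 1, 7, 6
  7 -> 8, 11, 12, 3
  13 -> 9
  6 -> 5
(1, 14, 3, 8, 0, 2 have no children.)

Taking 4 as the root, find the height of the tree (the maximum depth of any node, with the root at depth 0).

2 sits deepest: 4-13-9-7-11-10-2 — 6 edges from the root.

6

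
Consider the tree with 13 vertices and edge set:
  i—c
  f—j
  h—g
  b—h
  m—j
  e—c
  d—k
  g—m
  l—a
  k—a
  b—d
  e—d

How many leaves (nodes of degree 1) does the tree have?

Exactly 3 nodes have a single neighbour: f, i, l.

3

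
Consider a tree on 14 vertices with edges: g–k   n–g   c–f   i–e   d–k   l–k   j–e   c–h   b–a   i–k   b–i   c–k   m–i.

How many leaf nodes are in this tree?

The leaves are a, d, f, h, j, l, m, n.
That is 8 leaves.

8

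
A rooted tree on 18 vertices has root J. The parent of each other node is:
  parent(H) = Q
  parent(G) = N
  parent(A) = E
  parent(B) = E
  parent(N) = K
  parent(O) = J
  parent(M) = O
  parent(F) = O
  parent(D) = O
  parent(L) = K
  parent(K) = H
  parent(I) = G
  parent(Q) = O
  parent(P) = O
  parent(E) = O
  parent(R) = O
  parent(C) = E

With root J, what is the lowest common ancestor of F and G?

Path F→root: F O J; path G→root: G N K H Q O J.
First common node: O.

O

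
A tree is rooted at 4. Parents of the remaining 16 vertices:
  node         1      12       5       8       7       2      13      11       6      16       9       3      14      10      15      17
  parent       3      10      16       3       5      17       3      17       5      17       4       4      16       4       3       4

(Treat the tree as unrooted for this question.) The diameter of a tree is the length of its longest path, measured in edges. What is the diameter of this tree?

A longest path is 6 - 5 - 16 - 17 - 4 - 3 - 1, with 6 edges.

6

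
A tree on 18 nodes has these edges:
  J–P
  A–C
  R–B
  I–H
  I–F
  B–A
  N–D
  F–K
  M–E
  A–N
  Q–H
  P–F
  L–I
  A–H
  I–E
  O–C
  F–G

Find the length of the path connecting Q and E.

The path is Q - H - I - E, which has 3 edges.

3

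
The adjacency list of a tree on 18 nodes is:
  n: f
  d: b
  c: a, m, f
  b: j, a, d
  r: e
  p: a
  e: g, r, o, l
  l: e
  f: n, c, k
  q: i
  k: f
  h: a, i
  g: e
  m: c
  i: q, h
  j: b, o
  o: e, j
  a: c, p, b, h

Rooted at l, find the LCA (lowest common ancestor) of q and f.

Ancestors of q (toward the root): q, i, h, a, b, j, o, e, l.
Ancestors of f: f, c, a, b, j, o, e, l.
The deepest node appearing in both lists is a.

a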